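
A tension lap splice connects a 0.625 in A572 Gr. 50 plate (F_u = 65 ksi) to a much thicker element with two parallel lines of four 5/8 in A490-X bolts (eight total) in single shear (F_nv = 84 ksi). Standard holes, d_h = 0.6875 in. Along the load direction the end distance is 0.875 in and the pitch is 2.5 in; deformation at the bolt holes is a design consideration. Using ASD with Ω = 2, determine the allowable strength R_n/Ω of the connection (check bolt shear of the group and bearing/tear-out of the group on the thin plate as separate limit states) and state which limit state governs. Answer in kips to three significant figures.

103 kips (bolt shear governs)

Bolt shear: A_b = π·0.625²/4 = 0.3068 in²; R_n = 84 × 0.3068 × 8 × 1 = 206.2 kips → 206.2 / 2 = 103 kips.
Bearing (1.2 l_c t F_u ≤ 2.4 d t F_u): upper limit = 2.4·0.625·0.625·65 = 60.94 kips.
  Edge l_c = 0.875 − 0.6875/2 = 0.5312 → r_n = 25.9 kips; interior l_c = 2.5 − 0.6875 = 1.812 → r_n = 60.94 kips.
  R_n,bearing = 2·25.9 + 6·60.94 = 417.4 kips → 417.4 / 2 = 209 kips.
Bolt shear governs: 103 kips.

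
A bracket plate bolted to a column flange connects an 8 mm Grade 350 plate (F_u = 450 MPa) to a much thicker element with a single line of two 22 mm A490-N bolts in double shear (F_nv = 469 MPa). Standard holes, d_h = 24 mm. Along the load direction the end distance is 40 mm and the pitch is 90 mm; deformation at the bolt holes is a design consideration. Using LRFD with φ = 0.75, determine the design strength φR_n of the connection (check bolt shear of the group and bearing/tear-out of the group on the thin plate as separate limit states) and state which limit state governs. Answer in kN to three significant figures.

Bolt shear: A_b = π·22²/4 = 380.1 mm²; R_n = 469 × 380.1 × 2 × 2 / 1000 = 713.1 kN → 0.75 × 713.1 = 535 kN.
Bearing (1.2 l_c t F_u ≤ 2.4 d t F_u): upper limit = 2.4·22·8·450 / 1000 = 190.1 kN.
  Edge l_c = 40 − 24/2 = 28 → r_n = 121 kN; interior l_c = 90 − 24 = 66 → r_n = 190.1 kN.
  R_n,bearing = 1·121 + 1·190.1 = 311 kN → 0.75 × 311 = 233 kN.
Bearing governs: 233 kN.

233 kN (bearing governs)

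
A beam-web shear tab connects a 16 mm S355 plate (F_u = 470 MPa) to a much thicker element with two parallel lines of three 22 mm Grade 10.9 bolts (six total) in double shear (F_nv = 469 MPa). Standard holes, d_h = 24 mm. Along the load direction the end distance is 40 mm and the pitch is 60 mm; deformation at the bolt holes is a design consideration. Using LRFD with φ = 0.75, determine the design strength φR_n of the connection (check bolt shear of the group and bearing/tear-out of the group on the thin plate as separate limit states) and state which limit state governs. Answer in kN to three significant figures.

Bolt shear: A_b = π·22²/4 = 380.1 mm²; R_n = 469 × 380.1 × 6 × 2 / 1000 = 2139 kN → 0.75 × 2139 = 1600 kN.
Bearing (1.2 l_c t F_u ≤ 2.4 d t F_u): upper limit = 2.4·22·16·470 / 1000 = 397.1 kN.
  Edge l_c = 40 − 24/2 = 28 → r_n = 252.7 kN; interior l_c = 60 − 24 = 36 → r_n = 324.9 kN.
  R_n,bearing = 2·252.7 + 4·324.9 = 1805 kN → 0.75 × 1805 = 1350 kN.
Bearing governs: 1350 kN.

1350 kN (bearing governs)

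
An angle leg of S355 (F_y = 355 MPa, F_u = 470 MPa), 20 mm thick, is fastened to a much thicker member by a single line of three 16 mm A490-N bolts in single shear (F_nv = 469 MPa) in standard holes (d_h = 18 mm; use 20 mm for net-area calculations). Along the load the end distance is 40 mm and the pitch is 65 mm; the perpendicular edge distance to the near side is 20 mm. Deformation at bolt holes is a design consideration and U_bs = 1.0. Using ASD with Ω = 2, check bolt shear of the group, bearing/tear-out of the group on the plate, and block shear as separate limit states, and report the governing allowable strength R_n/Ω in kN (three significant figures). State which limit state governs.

141 kN (bolt shear governs)

Bolt shear: A_b = π·16²/4 = 201.1 mm²; R_n = 469 × 201.1 × 3 × 1 / 1000 = 282.9 kN → 282.9 / 2 = 141 kN.
Bearing: edge l_c = 31, r_n = 349.7 kN; interior l_c = 47, r_n = 361 kN; R_n = 349.7 + 2·361 = 1072 kN → 536 kN.
Block shear: A_gv = 3400, A_nv = 2400, A_nt = 200 mm²; R_n = min(0.6F_uA_nv, 0.6F_yA_gv) + U_bs·F_u·A_nt = 770.8 kN → 385 kN.
Bolt shear governs: 141 kN.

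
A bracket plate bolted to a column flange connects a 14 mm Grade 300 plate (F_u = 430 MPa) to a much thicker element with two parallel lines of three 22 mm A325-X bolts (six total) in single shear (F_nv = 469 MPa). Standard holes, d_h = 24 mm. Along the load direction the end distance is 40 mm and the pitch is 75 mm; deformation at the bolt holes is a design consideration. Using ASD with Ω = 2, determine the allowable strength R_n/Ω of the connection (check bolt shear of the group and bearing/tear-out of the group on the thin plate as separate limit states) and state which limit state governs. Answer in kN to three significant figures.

535 kN (bolt shear governs)

Bolt shear: A_b = π·22²/4 = 380.1 mm²; R_n = 469 × 380.1 × 6 × 1 / 1000 = 1070 kN → 1070 / 2 = 535 kN.
Bearing (1.2 l_c t F_u ≤ 2.4 d t F_u): upper limit = 2.4·22·14·430 / 1000 = 317.9 kN.
  Edge l_c = 40 − 24/2 = 28 → r_n = 202.3 kN; interior l_c = 75 − 24 = 51 → r_n = 317.9 kN.
  R_n,bearing = 2·202.3 + 4·317.9 = 1676 kN → 1676 / 2 = 838 kN.
Bolt shear governs: 535 kN.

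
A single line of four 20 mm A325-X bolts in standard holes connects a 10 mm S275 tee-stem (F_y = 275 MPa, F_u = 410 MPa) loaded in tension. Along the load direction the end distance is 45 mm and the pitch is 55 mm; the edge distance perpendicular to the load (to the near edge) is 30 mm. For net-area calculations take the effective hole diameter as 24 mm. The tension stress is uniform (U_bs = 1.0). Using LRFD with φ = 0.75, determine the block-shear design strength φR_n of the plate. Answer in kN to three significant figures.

288 kN

Shear plane L_v = 45 + 3·55 = 210 mm; A_gv = 210 × 10 = 2100 mm².
A_nv = (210 − 3.5·24) × 10 = 1260 mm².
A_nt = (30 − 0.5·24) × 10 = 180 mm².
0.6 F_u A_nv = 310 kN; 0.6 F_y A_gv = 346.5 kN → shear rupture governs the shear term.
R_n = 310 + 1.0 × 410 × 180 / 1000 = 383.8 kN.
Design strength φR_n = 0.75 × 383.8 = 288 kN.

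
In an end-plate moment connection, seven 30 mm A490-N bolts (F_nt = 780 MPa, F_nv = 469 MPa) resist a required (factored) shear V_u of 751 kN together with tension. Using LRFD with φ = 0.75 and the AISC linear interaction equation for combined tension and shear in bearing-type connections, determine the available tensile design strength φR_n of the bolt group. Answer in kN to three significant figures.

2510 kN

A_b = π·30²/4 = 706.9 mm²; f_rv = 751 × 1000 / (7 × 706.9) = 151.8 MPa.
F'_nt = 1.3 F_nt − (F_nt / φF_nv) f_rv = 1.3·780 − (780/(0.75·469))·151.8 = 677.4 MPa, capped at F_nt → F'_nt = 677.4 MPa.
R_n = F'_nt · A_b · n = 677.4 × 706.9 × 7 / 1000 = 3352 kN.
Design strength φR_n = 0.75 × 3352 = 2510 kN.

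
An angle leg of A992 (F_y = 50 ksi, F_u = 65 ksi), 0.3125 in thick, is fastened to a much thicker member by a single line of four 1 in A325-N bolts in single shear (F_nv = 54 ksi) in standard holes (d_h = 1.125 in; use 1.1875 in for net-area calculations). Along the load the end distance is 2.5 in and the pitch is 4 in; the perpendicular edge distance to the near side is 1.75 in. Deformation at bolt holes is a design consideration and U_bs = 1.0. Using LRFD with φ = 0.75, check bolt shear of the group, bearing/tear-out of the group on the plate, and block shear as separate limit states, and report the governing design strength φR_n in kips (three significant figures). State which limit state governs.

112 kips (block shear governs)

Bolt shear: A_b = π·1²/4 = 0.7854 in²; R_n = 54 × 0.7854 × 4 × 1 = 169.6 kips → 0.75 × 169.6 = 127 kips.
Bearing: edge l_c = 1.938, r_n = 47.23 kips; interior l_c = 2.875, r_n = 48.75 kips; R_n = 47.23 + 3·48.75 = 193.5 kips → 145 kips.
Block shear: A_gv = 4.531, A_nv = 3.232, A_nt = 0.3613 in²; R_n = min(0.6F_uA_nv, 0.6F_yA_gv) + U_bs·F_u·A_nt = 149.6 kips → 112 kips.
Block shear governs: 112 kips.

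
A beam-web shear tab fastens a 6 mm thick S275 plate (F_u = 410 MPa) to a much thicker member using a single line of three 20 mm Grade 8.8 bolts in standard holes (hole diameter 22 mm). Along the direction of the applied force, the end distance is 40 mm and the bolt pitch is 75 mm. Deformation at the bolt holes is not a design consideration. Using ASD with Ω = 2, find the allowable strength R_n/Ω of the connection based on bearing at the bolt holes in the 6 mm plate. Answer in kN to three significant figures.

Per bolt r_n = 1.5 l_c t F_u ≤ 3.0 d t F_u; upper limit = 3.0 × 20 × 6 × 410 / 1000 = 147.6 kN.
Edge bolt: l_c = 40 − 22/2 = 29 mm → 1.5 × 29 × 6 × 410 / 1000 = 107 → r_n = 107 kN.
Interior bolts: l_c = 75 − 22 = 53 mm → 1.5 × 53 × 6 × 410 / 1000 = 195.6 → r_n = 147.6 kN.
R_n = 1 × 107 + 2 × 147.6 = 402.2 kN.
Allowable strength R_n/Ω = 402.2 / 2 = 201 kN.

201 kN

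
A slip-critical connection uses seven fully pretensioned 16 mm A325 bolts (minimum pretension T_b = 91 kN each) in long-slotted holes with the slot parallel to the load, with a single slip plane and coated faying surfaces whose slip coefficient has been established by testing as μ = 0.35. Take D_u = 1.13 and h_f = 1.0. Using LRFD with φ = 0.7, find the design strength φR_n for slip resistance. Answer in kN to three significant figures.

176 kN

R_n = μ · D_u · h_f · T_b · n_s · n_b = 0.35 × 1.13 × 1.0 × 91 × 1 × 7 = 251.9 kN.
Design strength φR_n = 0.7 × 251.9 = 176 kN.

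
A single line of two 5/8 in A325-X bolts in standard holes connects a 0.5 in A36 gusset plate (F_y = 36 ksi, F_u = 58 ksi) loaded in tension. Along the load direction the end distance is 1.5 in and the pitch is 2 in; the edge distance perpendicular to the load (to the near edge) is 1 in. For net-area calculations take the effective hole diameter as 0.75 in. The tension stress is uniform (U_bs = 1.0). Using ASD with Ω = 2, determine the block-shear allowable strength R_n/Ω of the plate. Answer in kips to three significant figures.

28 kips

Shear plane L_v = 1.5 + 1·2 = 3.5 in; A_gv = 3.5 × 0.5 = 1.75 in².
A_nv = (3.5 − 1.5·0.75) × 0.5 = 1.188 in².
A_nt = (1 − 0.5·0.75) × 0.5 = 0.3125 in².
0.6 F_u A_nv = 41.32 kips; 0.6 F_y A_gv = 37.8 kips → shear yielding governs the shear term.
R_n = 37.8 + 1.0 × 58 × 0.3125 = 55.92 kips.
Allowable strength R_n/Ω = 55.92 / 2 = 28 kips.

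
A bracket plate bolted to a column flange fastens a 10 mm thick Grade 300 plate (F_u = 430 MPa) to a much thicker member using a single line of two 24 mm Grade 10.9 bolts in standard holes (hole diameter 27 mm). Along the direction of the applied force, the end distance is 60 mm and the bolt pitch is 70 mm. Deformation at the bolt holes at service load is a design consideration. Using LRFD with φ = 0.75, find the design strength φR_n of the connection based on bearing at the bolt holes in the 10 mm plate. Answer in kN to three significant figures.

Per bolt r_n = 1.2 l_c t F_u ≤ 2.4 d t F_u; upper limit = 2.4 × 24 × 10 × 430 / 1000 = 247.7 kN.
Edge bolt: l_c = 60 − 27/2 = 46.5 mm → 1.2 × 46.5 × 10 × 430 / 1000 = 239.9 → r_n = 239.9 kN.
Interior bolts: l_c = 70 − 27 = 43 mm → 1.2 × 43 × 10 × 430 / 1000 = 221.9 → r_n = 221.9 kN.
R_n = 1 × 239.9 + 1 × 221.9 = 461.8 kN.
Design strength φR_n = 0.75 × 461.8 = 346 kN.

346 kN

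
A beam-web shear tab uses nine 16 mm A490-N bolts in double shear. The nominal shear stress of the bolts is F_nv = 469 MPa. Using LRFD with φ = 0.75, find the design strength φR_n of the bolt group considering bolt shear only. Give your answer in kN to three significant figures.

1270 kN

A_b = π × 16² / 4 = 201.1 mm².
R_n = F_nv · A_b · n · n_s = 469 × 201.1 × 9 × 2 / 1000 = 1697 kN.
Design strength φR_n = 0.75 × 1697 = 1270 kN.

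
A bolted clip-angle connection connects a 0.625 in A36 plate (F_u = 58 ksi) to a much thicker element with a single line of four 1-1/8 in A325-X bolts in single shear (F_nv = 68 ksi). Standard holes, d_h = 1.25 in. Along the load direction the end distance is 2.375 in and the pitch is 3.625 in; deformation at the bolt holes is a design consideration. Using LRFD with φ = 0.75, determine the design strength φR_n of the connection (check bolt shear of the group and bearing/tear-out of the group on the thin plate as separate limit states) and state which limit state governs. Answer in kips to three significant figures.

Bolt shear: A_b = π·1.125²/4 = 0.994 in²; R_n = 68 × 0.994 × 4 × 1 = 270.4 kips → 0.75 × 270.4 = 203 kips.
Bearing (1.2 l_c t F_u ≤ 2.4 d t F_u): upper limit = 2.4·1.125·0.625·58 = 97.87 kips.
  Edge l_c = 2.375 − 1.25/2 = 1.75 → r_n = 76.12 kips; interior l_c = 3.625 − 1.25 = 2.375 → r_n = 97.87 kips.
  R_n,bearing = 1·76.12 + 3·97.87 = 369.7 kips → 0.75 × 369.7 = 277 kips.
Bolt shear governs: 203 kips.

203 kips (bolt shear governs)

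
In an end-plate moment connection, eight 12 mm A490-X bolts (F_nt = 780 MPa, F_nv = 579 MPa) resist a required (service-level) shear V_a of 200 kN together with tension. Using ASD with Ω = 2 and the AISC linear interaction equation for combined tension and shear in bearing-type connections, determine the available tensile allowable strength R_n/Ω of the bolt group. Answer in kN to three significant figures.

A_b = π·12²/4 = 113.1 mm²; f_rv = 200 × 1000 / (8 × 113.1) = 221 MPa.
F'_nt = 1.3 F_nt − (Ω F_nt / F_nv) f_rv = 1.3·780 − (2·780/579)·221 = 418.4 MPa, capped at F_nt → F'_nt = 418.4 MPa.
R_n = F'_nt · A_b · n = 418.4 × 113.1 × 8 / 1000 = 378.6 kN.
Allowable strength R_n/Ω = 378.6 / 2 = 189 kN.

189 kN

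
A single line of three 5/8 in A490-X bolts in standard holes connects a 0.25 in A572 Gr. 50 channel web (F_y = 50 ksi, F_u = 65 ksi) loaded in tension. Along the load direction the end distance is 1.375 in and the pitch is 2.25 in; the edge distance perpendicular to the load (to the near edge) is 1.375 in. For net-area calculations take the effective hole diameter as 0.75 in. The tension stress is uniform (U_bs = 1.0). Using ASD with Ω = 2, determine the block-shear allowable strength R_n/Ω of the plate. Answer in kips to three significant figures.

Shear plane L_v = 1.375 + 2·2.25 = 5.875 in; A_gv = 5.875 × 0.25 = 1.469 in².
A_nv = (5.875 − 2.5·0.75) × 0.25 = 1 in².
A_nt = (1.375 − 0.5·0.75) × 0.25 = 0.25 in².
0.6 F_u A_nv = 39 kips; 0.6 F_y A_gv = 44.06 kips → shear rupture governs the shear term.
R_n = 39 + 1.0 × 65 × 0.25 = 55.25 kips.
Allowable strength R_n/Ω = 55.25 / 2 = 27.6 kips.

27.6 kips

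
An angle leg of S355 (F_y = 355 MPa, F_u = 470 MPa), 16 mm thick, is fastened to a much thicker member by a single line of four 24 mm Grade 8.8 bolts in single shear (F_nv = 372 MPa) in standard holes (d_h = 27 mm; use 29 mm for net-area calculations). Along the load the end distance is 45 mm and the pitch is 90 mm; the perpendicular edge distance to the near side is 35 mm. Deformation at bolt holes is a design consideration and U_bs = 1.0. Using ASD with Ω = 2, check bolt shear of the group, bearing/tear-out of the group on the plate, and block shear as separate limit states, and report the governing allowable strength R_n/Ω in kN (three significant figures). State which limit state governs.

Bolt shear: A_b = π·24²/4 = 452.4 mm²; R_n = 372 × 452.4 × 4 × 1 / 1000 = 673.2 kN → 673.2 / 2 = 337 kN.
Bearing: edge l_c = 31.5, r_n = 284.3 kN; interior l_c = 63, r_n = 433.2 kN; R_n = 284.3 + 3·433.2 = 1584 kN → 792 kN.
Block shear: A_gv = 5040, A_nv = 3416, A_nt = 328 mm²; R_n = min(0.6F_uA_nv, 0.6F_yA_gv) + U_bs·F_u·A_nt = 1117 kN → 559 kN.
Bolt shear governs: 337 kN.

337 kN (bolt shear governs)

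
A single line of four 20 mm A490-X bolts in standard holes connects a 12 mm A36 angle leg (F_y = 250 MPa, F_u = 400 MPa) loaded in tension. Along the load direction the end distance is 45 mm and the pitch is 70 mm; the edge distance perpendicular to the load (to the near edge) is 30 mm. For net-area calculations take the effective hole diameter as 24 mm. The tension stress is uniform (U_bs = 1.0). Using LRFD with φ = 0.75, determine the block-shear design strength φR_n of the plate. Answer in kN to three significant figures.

409 kN

Shear plane L_v = 45 + 3·70 = 255 mm; A_gv = 255 × 12 = 3060 mm².
A_nv = (255 − 3.5·24) × 12 = 2052 mm².
A_nt = (30 − 0.5·24) × 12 = 216 mm².
0.6 F_u A_nv = 492.5 kN; 0.6 F_y A_gv = 459 kN → shear yielding governs the shear term.
R_n = 459 + 1.0 × 400 × 216 / 1000 = 545.4 kN.
Design strength φR_n = 0.75 × 545.4 = 409 kN.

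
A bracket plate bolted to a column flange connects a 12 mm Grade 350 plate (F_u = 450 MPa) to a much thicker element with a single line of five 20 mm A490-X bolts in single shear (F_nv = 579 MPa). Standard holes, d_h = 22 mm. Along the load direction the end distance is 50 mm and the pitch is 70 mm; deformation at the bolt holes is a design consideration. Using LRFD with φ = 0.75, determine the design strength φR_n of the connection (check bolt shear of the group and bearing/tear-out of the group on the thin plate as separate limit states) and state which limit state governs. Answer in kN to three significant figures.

682 kN (bolt shear governs)

Bolt shear: A_b = π·20²/4 = 314.2 mm²; R_n = 579 × 314.2 × 5 × 1 / 1000 = 909.5 kN → 0.75 × 909.5 = 682 kN.
Bearing (1.2 l_c t F_u ≤ 2.4 d t F_u): upper limit = 2.4·20·12·450 / 1000 = 259.2 kN.
  Edge l_c = 50 − 22/2 = 39 → r_n = 252.7 kN; interior l_c = 70 − 22 = 48 → r_n = 259.2 kN.
  R_n,bearing = 1·252.7 + 4·259.2 = 1290 kN → 0.75 × 1290 = 967 kN.
Bolt shear governs: 682 kN.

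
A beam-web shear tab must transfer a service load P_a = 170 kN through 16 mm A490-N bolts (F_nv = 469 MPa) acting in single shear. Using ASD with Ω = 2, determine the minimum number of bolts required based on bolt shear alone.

4 bolts

A_b = π·16²/4 = 201.1 mm².
Per-bolt allowable strength R_n/Ω = 469 × 201.1 × 1 / 1000 / 2 = 47.15 kN.
n ≥ 170 / 47.15 = 3.606 → use 4 bolts.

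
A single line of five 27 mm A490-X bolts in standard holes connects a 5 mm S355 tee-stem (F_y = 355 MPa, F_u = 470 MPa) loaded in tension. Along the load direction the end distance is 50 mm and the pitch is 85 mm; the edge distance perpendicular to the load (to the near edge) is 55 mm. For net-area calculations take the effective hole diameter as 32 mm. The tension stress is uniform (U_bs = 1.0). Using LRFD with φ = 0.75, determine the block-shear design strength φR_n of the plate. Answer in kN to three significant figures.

Shear plane L_v = 50 + 4·85 = 390 mm; A_gv = 390 × 5 = 1950 mm².
A_nv = (390 − 4.5·32) × 5 = 1230 mm².
A_nt = (55 − 0.5·32) × 5 = 195 mm².
0.6 F_u A_nv = 346.9 kN; 0.6 F_y A_gv = 415.4 kN → shear rupture governs the shear term.
R_n = 346.9 + 1.0 × 470 × 195 / 1000 = 438.5 kN.
Design strength φR_n = 0.75 × 438.5 = 329 kN.

329 kN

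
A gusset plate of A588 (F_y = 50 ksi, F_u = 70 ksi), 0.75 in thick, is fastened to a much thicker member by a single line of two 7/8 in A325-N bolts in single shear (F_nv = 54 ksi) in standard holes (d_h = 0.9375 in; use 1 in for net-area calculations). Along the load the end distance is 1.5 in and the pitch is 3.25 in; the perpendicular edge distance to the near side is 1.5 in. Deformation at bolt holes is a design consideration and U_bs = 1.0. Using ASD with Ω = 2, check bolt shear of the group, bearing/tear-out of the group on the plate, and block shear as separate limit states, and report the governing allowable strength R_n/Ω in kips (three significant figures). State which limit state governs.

Bolt shear: A_b = π·0.875²/4 = 0.6013 in²; R_n = 54 × 0.6013 × 2 × 1 = 64.94 kips → 64.94 / 2 = 32.5 kips.
Bearing: edge l_c = 1.031, r_n = 64.97 kips; interior l_c = 2.312, r_n = 110.3 kips; R_n = 64.97 + 1·110.3 = 175.2 kips → 87.6 kips.
Block shear: A_gv = 3.562, A_nv = 2.438, A_nt = 0.75 in²; R_n = min(0.6F_uA_nv, 0.6F_yA_gv) + U_bs·F_u·A_nt = 154.9 kips → 77.4 kips.
Bolt shear governs: 32.5 kips.

32.5 kips (bolt shear governs)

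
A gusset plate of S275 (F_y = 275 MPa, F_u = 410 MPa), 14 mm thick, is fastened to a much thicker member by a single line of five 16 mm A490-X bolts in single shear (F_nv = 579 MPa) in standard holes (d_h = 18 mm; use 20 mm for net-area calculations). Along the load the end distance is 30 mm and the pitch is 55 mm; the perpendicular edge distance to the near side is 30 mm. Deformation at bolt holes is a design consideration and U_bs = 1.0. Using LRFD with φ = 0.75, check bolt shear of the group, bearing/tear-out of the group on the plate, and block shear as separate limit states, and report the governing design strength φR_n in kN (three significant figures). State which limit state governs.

437 kN (bolt shear governs)

Bolt shear: A_b = π·16²/4 = 201.1 mm²; R_n = 579 × 201.1 × 5 × 1 / 1000 = 582.1 kN → 0.75 × 582.1 = 437 kN.
Bearing: edge l_c = 21, r_n = 144.6 kN; interior l_c = 37, r_n = 220.4 kN; R_n = 144.6 + 4·220.4 = 1026 kN → 770 kN.
Block shear: A_gv = 3500, A_nv = 2240, A_nt = 280 mm²; R_n = min(0.6F_uA_nv, 0.6F_yA_gv) + U_bs·F_u·A_nt = 665.8 kN → 499 kN.
Bolt shear governs: 437 kN.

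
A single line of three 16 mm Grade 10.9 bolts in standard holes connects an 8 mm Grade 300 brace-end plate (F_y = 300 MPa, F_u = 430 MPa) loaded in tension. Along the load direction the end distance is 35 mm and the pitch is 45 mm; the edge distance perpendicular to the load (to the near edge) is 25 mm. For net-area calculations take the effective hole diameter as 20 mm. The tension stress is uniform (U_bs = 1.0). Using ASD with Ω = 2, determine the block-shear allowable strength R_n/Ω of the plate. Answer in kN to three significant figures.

103 kN

Shear plane L_v = 35 + 2·45 = 125 mm; A_gv = 125 × 8 = 1000 mm².
A_nv = (125 − 2.5·20) × 8 = 600 mm².
A_nt = (25 − 0.5·20) × 8 = 120 mm².
0.6 F_u A_nv = 154.8 kN; 0.6 F_y A_gv = 180 kN → shear rupture governs the shear term.
R_n = 154.8 + 1.0 × 430 × 120 / 1000 = 206.4 kN.
Allowable strength R_n/Ω = 206.4 / 2 = 103 kN.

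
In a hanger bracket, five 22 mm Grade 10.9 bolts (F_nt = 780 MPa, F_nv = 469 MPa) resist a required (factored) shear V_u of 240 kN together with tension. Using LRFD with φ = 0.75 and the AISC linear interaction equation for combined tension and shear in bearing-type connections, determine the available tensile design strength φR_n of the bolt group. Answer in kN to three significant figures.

1050 kN

A_b = π·22²/4 = 380.1 mm²; f_rv = 240 × 1000 / (5 × 380.1) = 126.3 MPa.
F'_nt = 1.3 F_nt − (F_nt / φF_nv) f_rv = 1.3·780 − (780/(0.75·469))·126.3 = 734 MPa, capped at F_nt → F'_nt = 734 MPa.
R_n = F'_nt · A_b · n = 734 × 380.1 × 5 / 1000 = 1395 kN.
Design strength φR_n = 0.75 × 1395 = 1050 kN.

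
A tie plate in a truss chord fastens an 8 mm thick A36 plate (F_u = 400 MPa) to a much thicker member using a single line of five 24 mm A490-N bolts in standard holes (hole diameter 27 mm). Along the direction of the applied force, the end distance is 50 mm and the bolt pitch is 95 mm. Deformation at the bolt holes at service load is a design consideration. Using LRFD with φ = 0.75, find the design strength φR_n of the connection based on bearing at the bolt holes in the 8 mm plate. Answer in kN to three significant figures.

658 kN

Per bolt r_n = 1.2 l_c t F_u ≤ 2.4 d t F_u; upper limit = 2.4 × 24 × 8 × 400 / 1000 = 184.3 kN.
Edge bolt: l_c = 50 − 27/2 = 36.5 mm → 1.2 × 36.5 × 8 × 400 / 1000 = 140.2 → r_n = 140.2 kN.
Interior bolts: l_c = 95 − 27 = 68 mm → 1.2 × 68 × 8 × 400 / 1000 = 261.1 → r_n = 184.3 kN.
R_n = 1 × 140.2 + 4 × 184.3 = 877.4 kN.
Design strength φR_n = 0.75 × 877.4 = 658 kN.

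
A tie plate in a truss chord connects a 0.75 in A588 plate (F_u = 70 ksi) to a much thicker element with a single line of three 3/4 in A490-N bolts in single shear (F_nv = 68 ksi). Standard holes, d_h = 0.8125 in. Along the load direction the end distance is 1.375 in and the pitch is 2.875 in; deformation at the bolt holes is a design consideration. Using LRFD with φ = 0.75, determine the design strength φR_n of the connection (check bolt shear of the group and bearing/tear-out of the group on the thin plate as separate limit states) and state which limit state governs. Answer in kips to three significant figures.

Bolt shear: A_b = π·0.75²/4 = 0.4418 in²; R_n = 68 × 0.4418 × 3 × 1 = 90.12 kips → 0.75 × 90.12 = 67.6 kips.
Bearing (1.2 l_c t F_u ≤ 2.4 d t F_u): upper limit = 2.4·0.75·0.75·70 = 94.5 kips.
  Edge l_c = 1.375 − 0.8125/2 = 0.9688 → r_n = 61.03 kips; interior l_c = 2.875 − 0.8125 = 2.062 → r_n = 94.5 kips.
  R_n,bearing = 1·61.03 + 2·94.5 = 250 kips → 0.75 × 250 = 188 kips.
Bolt shear governs: 67.6 kips.

67.6 kips (bolt shear governs)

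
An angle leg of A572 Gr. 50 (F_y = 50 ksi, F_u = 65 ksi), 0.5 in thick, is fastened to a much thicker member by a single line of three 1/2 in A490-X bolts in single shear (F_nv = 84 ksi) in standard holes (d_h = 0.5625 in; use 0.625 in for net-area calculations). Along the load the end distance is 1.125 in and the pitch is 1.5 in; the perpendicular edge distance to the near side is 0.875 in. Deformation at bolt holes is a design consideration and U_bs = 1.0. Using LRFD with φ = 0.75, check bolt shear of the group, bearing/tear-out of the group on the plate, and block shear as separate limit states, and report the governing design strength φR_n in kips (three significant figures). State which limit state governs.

37.1 kips (bolt shear governs)

Bolt shear: A_b = π·0.5²/4 = 0.1963 in²; R_n = 84 × 0.1963 × 3 × 1 = 49.48 kips → 0.75 × 49.48 = 37.1 kips.
Bearing: edge l_c = 0.8438, r_n = 32.91 kips; interior l_c = 0.9375, r_n = 36.56 kips; R_n = 32.91 + 2·36.56 = 106 kips → 79.5 kips.
Block shear: A_gv = 2.062, A_nv = 1.281, A_nt = 0.2812 in²; R_n = min(0.6F_uA_nv, 0.6F_yA_gv) + U_bs·F_u·A_nt = 68.25 kips → 51.2 kips.
Bolt shear governs: 37.1 kips.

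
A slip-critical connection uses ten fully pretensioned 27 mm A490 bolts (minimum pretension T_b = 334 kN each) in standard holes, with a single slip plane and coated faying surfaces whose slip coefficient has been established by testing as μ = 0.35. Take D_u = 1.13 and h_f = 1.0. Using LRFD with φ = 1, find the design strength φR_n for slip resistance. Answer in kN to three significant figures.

R_n = μ · D_u · h_f · T_b · n_s · n_b = 0.35 × 1.13 × 1.0 × 334 × 1 × 10 = 1321 kN.
Design strength φR_n = 1 × 1321 = 1320 kN.

1320 kN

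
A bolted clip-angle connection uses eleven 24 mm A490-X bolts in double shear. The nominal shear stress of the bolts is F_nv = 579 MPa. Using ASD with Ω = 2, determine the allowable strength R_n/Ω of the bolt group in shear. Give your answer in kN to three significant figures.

2880 kN

A_b = π × 24² / 4 = 452.4 mm².
R_n = F_nv · A_b · n · n_s = 579 × 452.4 × 11 × 2 / 1000 = 5763 kN.
Allowable strength R_n/Ω = 5763 / 2 = 2880 kN.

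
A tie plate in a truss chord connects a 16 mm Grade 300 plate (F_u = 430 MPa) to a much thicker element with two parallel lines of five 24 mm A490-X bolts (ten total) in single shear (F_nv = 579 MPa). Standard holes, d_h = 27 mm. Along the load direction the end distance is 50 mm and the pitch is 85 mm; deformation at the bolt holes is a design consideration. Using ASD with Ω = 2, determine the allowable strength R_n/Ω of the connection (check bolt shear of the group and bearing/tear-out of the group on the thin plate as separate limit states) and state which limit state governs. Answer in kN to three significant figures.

1310 kN (bolt shear governs)

Bolt shear: A_b = π·24²/4 = 452.4 mm²; R_n = 579 × 452.4 × 10 × 1 / 1000 = 2619 kN → 2619 / 2 = 1310 kN.
Bearing (1.2 l_c t F_u ≤ 2.4 d t F_u): upper limit = 2.4·24·16·430 / 1000 = 396.3 kN.
  Edge l_c = 50 − 27/2 = 36.5 → r_n = 301.3 kN; interior l_c = 85 − 27 = 58 → r_n = 396.3 kN.
  R_n,bearing = 2·301.3 + 8·396.3 = 3773 kN → 3773 / 2 = 1890 kN.
Bolt shear governs: 1310 kN.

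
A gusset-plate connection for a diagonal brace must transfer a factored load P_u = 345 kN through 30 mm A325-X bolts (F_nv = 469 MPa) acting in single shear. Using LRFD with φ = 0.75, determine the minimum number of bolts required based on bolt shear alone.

2 bolts

A_b = π·30²/4 = 706.9 mm².
Per-bolt design strength φR_n = 0.75 × 469 × 706.9 × 1 / 1000 = 248.6 kN.
n ≥ 345 / 248.6 = 1.388 → use 2 bolts.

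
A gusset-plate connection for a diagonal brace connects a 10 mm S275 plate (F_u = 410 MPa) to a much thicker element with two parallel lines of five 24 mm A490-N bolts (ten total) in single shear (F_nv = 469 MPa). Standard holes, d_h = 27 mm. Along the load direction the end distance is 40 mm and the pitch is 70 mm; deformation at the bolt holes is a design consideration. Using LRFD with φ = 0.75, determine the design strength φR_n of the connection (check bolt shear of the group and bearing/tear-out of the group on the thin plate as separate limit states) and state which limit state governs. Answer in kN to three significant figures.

1460 kN (bearing governs)

Bolt shear: A_b = π·24²/4 = 452.4 mm²; R_n = 469 × 452.4 × 10 × 1 / 1000 = 2122 kN → 0.75 × 2122 = 1590 kN.
Bearing (1.2 l_c t F_u ≤ 2.4 d t F_u): upper limit = 2.4·24·10·410 / 1000 = 236.2 kN.
  Edge l_c = 40 − 27/2 = 26.5 → r_n = 130.4 kN; interior l_c = 70 − 27 = 43 → r_n = 211.6 kN.
  R_n,bearing = 2·130.4 + 8·211.6 = 1953 kN → 0.75 × 1953 = 1460 kN.
Bearing governs: 1460 kN.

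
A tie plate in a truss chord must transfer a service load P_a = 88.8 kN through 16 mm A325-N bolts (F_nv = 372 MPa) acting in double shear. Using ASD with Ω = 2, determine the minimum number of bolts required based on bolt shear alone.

A_b = π·16²/4 = 201.1 mm².
Per-bolt allowable strength R_n/Ω = 372 × 201.1 × 2 / 1000 / 2 = 74.8 kN.
n ≥ 88.8 / 74.8 = 1.187 → use 2 bolts.

2 bolts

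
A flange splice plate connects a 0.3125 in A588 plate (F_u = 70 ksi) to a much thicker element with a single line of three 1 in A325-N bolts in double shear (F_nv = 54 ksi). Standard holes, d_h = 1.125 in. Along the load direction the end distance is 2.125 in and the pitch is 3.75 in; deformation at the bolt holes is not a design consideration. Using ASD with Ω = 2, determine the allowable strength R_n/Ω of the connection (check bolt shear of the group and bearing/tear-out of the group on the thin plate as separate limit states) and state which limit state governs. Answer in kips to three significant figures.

91.3 kips (bearing governs)

Bolt shear: A_b = π·1²/4 = 0.7854 in²; R_n = 54 × 0.7854 × 3 × 2 = 254.5 kips → 254.5 / 2 = 127 kips.
Bearing (1.5 l_c t F_u ≤ 3.0 d t F_u): upper limit = 3.0·1·0.3125·70 = 65.62 kips.
  Edge l_c = 2.125 − 1.125/2 = 1.562 → r_n = 51.27 kips; interior l_c = 3.75 − 1.125 = 2.625 → r_n = 65.62 kips.
  R_n,bearing = 1·51.27 + 2·65.62 = 182.5 kips → 182.5 / 2 = 91.3 kips.
Bearing governs: 91.3 kips.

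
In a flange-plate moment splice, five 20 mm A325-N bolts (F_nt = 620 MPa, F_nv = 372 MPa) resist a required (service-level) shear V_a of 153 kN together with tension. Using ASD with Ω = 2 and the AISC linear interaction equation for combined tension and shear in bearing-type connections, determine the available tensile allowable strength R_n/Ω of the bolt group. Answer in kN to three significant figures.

A_b = π·20²/4 = 314.2 mm²; f_rv = 153 × 1000 / (5 × 314.2) = 97.4 MPa.
F'_nt = 1.3 F_nt − (Ω F_nt / F_nv) f_rv = 1.3·620 − (2·620/372)·97.4 = 481.3 MPa, capped at F_nt → F'_nt = 481.3 MPa.
R_n = F'_nt · A_b · n = 481.3 × 314.2 × 5 / 1000 = 756.1 kN.
Allowable strength R_n/Ω = 756.1 / 2 = 378 kN.

378 kN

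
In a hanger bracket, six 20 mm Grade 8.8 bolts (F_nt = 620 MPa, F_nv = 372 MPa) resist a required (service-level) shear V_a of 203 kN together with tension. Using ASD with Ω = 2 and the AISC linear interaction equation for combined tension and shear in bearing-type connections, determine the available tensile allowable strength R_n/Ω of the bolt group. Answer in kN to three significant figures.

421 kN

A_b = π·20²/4 = 314.2 mm²; f_rv = 203 × 1000 / (6 × 314.2) = 107.7 MPa.
F'_nt = 1.3 F_nt − (Ω F_nt / F_nv) f_rv = 1.3·620 − (2·620/372)·107.7 = 447 MPa, capped at F_nt → F'_nt = 447 MPa.
R_n = F'_nt · A_b · n = 447 × 314.2 × 6 / 1000 = 842.6 kN.
Allowable strength R_n/Ω = 842.6 / 2 = 421 kN.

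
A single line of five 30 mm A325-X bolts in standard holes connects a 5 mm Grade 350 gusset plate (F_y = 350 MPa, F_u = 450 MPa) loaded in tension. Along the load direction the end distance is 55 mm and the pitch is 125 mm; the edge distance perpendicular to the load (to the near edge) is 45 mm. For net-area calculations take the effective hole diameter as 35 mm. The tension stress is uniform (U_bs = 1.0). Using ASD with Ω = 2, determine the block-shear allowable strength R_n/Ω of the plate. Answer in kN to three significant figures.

299 kN

Shear plane L_v = 55 + 4·125 = 555 mm; A_gv = 555 × 5 = 2775 mm².
A_nv = (555 − 4.5·35) × 5 = 1988 mm².
A_nt = (45 − 0.5·35) × 5 = 137.5 mm².
0.6 F_u A_nv = 536.6 kN; 0.6 F_y A_gv = 582.8 kN → shear rupture governs the shear term.
R_n = 536.6 + 1.0 × 450 × 137.5 / 1000 = 598.5 kN.
Allowable strength R_n/Ω = 598.5 / 2 = 299 kN.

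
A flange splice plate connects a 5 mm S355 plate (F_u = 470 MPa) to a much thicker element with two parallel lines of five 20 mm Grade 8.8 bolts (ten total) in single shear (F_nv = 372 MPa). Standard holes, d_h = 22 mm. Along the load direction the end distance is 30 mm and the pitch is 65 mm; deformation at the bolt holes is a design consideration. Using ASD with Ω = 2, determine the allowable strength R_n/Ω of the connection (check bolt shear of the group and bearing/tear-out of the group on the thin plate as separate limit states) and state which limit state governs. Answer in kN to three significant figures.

505 kN (bearing governs)

Bolt shear: A_b = π·20²/4 = 314.2 mm²; R_n = 372 × 314.2 × 10 × 1 / 1000 = 1169 kN → 1169 / 2 = 584 kN.
Bearing (1.2 l_c t F_u ≤ 2.4 d t F_u): upper limit = 2.4·20·5·470 / 1000 = 112.8 kN.
  Edge l_c = 30 − 22/2 = 19 → r_n = 53.58 kN; interior l_c = 65 − 22 = 43 → r_n = 112.8 kN.
  R_n,bearing = 2·53.58 + 8·112.8 = 1010 kN → 1010 / 2 = 505 kN.
Bearing governs: 505 kN.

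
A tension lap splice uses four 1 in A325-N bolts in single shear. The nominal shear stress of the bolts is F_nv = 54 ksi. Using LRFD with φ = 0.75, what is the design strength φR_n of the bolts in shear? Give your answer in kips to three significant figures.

A_b = π × 1² / 4 = 0.7854 in².
R_n = F_nv · A_b · n · n_s = 54 × 0.7854 × 4 × 1 = 169.6 kips.
Design strength φR_n = 0.75 × 169.6 = 127 kips.

127 kips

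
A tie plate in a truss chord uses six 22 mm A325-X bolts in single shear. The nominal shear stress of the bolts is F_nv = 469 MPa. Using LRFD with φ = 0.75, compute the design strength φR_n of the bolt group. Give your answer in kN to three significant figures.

802 kN

A_b = π × 22² / 4 = 380.1 mm².
R_n = F_nv · A_b · n · n_s = 469 × 380.1 × 6 × 1 / 1000 = 1070 kN.
Design strength φR_n = 0.75 × 1070 = 802 kN.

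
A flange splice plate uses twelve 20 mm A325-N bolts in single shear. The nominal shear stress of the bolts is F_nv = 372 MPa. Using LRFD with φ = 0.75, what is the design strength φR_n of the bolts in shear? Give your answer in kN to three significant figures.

1050 kN

A_b = π × 20² / 4 = 314.2 mm².
R_n = F_nv · A_b · n · n_s = 372 × 314.2 × 12 × 1 / 1000 = 1402 kN.
Design strength φR_n = 0.75 × 1402 = 1050 kN.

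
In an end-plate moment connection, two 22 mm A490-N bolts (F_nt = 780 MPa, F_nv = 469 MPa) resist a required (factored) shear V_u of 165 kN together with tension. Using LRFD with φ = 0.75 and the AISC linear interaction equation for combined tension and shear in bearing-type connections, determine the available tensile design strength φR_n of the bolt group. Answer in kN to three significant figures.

304 kN

A_b = π·22²/4 = 380.1 mm²; f_rv = 165 × 1000 / (2 × 380.1) = 217 MPa.
F'_nt = 1.3 F_nt − (F_nt / φF_nv) f_rv = 1.3·780 − (780/(0.75·469))·217 = 532.7 MPa, capped at F_nt → F'_nt = 532.7 MPa.
R_n = F'_nt · A_b · n = 532.7 × 380.1 × 2 / 1000 = 405 kN.
Design strength φR_n = 0.75 × 405 = 304 kN.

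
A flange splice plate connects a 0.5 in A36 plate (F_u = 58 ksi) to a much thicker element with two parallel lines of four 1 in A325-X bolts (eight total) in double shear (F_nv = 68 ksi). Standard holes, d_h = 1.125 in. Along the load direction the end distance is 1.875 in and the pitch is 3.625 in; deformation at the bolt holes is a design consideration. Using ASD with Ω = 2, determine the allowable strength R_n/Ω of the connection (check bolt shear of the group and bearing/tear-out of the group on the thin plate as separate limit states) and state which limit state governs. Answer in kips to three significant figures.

Bolt shear: A_b = π·1²/4 = 0.7854 in²; R_n = 68 × 0.7854 × 8 × 2 = 854.5 kips → 854.5 / 2 = 427 kips.
Bearing (1.2 l_c t F_u ≤ 2.4 d t F_u): upper limit = 2.4·1·0.5·58 = 69.6 kips.
  Edge l_c = 1.875 − 1.125/2 = 1.312 → r_n = 45.67 kips; interior l_c = 3.625 − 1.125 = 2.5 → r_n = 69.6 kips.
  R_n,bearing = 2·45.67 + 6·69.6 = 508.9 kips → 508.9 / 2 = 254 kips.
Bearing governs: 254 kips.

254 kips (bearing governs)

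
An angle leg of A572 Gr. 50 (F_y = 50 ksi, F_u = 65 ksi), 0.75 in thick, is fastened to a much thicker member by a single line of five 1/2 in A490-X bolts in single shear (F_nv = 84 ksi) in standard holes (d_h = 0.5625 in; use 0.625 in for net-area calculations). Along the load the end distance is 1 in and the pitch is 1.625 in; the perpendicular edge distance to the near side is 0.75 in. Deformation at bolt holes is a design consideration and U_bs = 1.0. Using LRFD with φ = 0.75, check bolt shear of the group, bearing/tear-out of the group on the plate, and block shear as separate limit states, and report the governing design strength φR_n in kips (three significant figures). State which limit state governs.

61.9 kips (bolt shear governs)

Bolt shear: A_b = π·0.5²/4 = 0.1963 in²; R_n = 84 × 0.1963 × 5 × 1 = 82.47 kips → 0.75 × 82.47 = 61.9 kips.
Bearing: edge l_c = 0.7188, r_n = 42.05 kips; interior l_c = 1.062, r_n = 58.5 kips; R_n = 42.05 + 4·58.5 = 276 kips → 207 kips.
Block shear: A_gv = 5.625, A_nv = 3.516, A_nt = 0.3281 in²; R_n = min(0.6F_uA_nv, 0.6F_yA_gv) + U_bs·F_u·A_nt = 158.4 kips → 119 kips.
Bolt shear governs: 61.9 kips.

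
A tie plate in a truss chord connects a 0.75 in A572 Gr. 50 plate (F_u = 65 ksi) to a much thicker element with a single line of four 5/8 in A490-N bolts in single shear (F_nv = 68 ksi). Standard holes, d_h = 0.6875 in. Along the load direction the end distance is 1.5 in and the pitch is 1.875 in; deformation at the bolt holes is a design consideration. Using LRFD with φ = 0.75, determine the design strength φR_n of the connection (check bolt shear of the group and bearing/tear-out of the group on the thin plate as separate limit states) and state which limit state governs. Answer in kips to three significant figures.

62.6 kips (bolt shear governs)

Bolt shear: A_b = π·0.625²/4 = 0.3068 in²; R_n = 68 × 0.3068 × 4 × 1 = 83.45 kips → 0.75 × 83.45 = 62.6 kips.
Bearing (1.2 l_c t F_u ≤ 2.4 d t F_u): upper limit = 2.4·0.625·0.75·65 = 73.12 kips.
  Edge l_c = 1.5 − 0.6875/2 = 1.156 → r_n = 67.64 kips; interior l_c = 1.875 − 0.6875 = 1.188 → r_n = 69.47 kips.
  R_n,bearing = 1·67.64 + 3·69.47 = 276 kips → 0.75 × 276 = 207 kips.
Bolt shear governs: 62.6 kips.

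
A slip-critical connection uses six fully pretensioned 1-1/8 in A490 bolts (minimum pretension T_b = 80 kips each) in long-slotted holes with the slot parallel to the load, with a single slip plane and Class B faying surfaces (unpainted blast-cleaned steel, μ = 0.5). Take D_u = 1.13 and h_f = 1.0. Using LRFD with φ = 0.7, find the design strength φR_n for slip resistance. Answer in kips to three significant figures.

190 kips

R_n = μ · D_u · h_f · T_b · n_s · n_b = 0.5 × 1.13 × 1.0 × 80 × 1 × 6 = 271.2 kips.
Design strength φR_n = 0.7 × 271.2 = 190 kips.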